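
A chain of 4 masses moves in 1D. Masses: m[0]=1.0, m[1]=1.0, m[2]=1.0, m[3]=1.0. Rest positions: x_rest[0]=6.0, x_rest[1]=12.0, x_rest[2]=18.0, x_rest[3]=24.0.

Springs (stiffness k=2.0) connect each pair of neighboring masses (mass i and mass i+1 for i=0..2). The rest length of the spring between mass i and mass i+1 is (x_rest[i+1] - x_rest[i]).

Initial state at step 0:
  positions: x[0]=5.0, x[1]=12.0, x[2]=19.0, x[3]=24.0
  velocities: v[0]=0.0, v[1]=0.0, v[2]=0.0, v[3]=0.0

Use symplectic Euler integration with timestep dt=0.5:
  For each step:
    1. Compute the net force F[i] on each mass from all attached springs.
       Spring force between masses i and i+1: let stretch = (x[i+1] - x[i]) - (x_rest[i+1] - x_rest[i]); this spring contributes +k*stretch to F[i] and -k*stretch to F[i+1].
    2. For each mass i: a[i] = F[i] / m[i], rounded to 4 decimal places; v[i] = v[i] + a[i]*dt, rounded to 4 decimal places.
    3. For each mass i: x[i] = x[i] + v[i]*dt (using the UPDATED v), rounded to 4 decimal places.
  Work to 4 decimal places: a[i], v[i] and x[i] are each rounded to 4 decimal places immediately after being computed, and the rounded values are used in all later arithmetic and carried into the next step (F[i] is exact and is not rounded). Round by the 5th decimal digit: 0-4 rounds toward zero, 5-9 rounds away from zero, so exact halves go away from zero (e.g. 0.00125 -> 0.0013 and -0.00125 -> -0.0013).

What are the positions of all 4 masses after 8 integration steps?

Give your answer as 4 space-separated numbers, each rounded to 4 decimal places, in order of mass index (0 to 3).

Answer: 6.6563 11.2188 17.7813 24.3438

Derivation:
Step 0: x=[5.0000 12.0000 19.0000 24.0000] v=[0.0000 0.0000 0.0000 0.0000]
Step 1: x=[5.5000 12.0000 18.0000 24.5000] v=[1.0000 0.0000 -2.0000 1.0000]
Step 2: x=[6.2500 11.7500 17.2500 24.7500] v=[1.5000 -0.5000 -1.5000 0.5000]
Step 3: x=[6.7500 11.5000 17.5000 24.2500] v=[1.0000 -0.5000 0.5000 -1.0000]
Step 4: x=[6.6250 11.8750 18.1250 23.3750] v=[-0.2500 0.7500 1.2500 -1.7500]
Step 5: x=[6.1250 12.7500 18.2500 22.8750] v=[-1.0000 1.7500 0.2500 -1.0000]
Step 6: x=[5.9375 13.0625 17.9375 23.0625] v=[-0.3750 0.6250 -0.6250 0.3750]
Step 7: x=[6.3125 12.2500 17.7500 23.6875] v=[0.7500 -1.6250 -0.3750 1.2500]
Step 8: x=[6.6563 11.2188 17.7813 24.3438] v=[0.6875 -2.0625 0.0625 1.3125]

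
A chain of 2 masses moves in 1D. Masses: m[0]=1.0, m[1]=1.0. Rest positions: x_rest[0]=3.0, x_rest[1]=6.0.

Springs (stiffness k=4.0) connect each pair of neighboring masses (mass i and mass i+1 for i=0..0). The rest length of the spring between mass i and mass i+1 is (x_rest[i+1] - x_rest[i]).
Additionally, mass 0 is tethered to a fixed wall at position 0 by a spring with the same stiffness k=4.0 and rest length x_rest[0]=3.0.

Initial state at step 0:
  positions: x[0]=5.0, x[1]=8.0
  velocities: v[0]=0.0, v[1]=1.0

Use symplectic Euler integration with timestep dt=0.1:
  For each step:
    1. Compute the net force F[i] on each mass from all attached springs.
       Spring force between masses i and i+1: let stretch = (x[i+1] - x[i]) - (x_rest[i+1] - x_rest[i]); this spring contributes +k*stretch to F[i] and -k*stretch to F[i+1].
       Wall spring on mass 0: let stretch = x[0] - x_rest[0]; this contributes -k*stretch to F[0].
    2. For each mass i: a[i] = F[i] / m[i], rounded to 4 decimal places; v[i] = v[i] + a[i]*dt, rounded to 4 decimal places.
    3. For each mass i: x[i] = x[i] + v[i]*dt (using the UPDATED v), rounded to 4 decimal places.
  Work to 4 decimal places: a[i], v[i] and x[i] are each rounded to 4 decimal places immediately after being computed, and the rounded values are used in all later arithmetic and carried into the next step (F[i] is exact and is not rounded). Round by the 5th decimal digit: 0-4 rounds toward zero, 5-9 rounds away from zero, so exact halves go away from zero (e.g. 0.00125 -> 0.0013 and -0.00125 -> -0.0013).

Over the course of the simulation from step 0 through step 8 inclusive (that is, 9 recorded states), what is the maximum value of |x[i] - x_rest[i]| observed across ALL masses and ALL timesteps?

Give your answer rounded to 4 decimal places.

Step 0: x=[5.0000 8.0000] v=[0.0000 1.0000]
Step 1: x=[4.9200 8.1000] v=[-0.8000 1.0000]
Step 2: x=[4.7704 8.1928] v=[-1.4960 0.9280]
Step 3: x=[4.5669 8.2687] v=[-2.0352 0.7590]
Step 4: x=[4.3288 8.3165] v=[-2.3812 0.4783]
Step 5: x=[4.0770 8.3248] v=[-2.5176 0.0832]
Step 6: x=[3.8321 8.2832] v=[-2.4493 -0.4159]
Step 7: x=[3.6119 8.1836] v=[-2.2017 -0.9963]
Step 8: x=[3.4301 8.0211] v=[-1.8178 -1.6250]
Max displacement = 2.3248

Answer: 2.3248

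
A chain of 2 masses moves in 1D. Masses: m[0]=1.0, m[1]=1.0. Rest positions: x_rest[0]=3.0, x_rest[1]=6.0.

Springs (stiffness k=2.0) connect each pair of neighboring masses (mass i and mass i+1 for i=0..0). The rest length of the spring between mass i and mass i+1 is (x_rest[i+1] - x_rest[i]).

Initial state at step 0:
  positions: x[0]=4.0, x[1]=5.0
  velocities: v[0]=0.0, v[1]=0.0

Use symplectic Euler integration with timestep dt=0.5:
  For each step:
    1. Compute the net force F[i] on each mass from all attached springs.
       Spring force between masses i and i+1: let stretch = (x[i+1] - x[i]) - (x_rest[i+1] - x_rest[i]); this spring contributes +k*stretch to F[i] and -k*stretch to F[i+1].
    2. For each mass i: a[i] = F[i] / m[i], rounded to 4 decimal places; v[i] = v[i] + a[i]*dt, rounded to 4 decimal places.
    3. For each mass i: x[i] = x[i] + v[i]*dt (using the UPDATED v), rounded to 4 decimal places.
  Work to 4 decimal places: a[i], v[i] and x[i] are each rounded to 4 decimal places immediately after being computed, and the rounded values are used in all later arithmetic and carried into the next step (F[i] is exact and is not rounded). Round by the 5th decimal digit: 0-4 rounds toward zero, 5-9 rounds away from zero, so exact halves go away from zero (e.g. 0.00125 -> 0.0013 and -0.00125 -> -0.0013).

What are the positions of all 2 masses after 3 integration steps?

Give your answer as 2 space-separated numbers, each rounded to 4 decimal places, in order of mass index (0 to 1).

Step 0: x=[4.0000 5.0000] v=[0.0000 0.0000]
Step 1: x=[3.0000 6.0000] v=[-2.0000 2.0000]
Step 2: x=[2.0000 7.0000] v=[-2.0000 2.0000]
Step 3: x=[2.0000 7.0000] v=[0.0000 0.0000]

Answer: 2.0000 7.0000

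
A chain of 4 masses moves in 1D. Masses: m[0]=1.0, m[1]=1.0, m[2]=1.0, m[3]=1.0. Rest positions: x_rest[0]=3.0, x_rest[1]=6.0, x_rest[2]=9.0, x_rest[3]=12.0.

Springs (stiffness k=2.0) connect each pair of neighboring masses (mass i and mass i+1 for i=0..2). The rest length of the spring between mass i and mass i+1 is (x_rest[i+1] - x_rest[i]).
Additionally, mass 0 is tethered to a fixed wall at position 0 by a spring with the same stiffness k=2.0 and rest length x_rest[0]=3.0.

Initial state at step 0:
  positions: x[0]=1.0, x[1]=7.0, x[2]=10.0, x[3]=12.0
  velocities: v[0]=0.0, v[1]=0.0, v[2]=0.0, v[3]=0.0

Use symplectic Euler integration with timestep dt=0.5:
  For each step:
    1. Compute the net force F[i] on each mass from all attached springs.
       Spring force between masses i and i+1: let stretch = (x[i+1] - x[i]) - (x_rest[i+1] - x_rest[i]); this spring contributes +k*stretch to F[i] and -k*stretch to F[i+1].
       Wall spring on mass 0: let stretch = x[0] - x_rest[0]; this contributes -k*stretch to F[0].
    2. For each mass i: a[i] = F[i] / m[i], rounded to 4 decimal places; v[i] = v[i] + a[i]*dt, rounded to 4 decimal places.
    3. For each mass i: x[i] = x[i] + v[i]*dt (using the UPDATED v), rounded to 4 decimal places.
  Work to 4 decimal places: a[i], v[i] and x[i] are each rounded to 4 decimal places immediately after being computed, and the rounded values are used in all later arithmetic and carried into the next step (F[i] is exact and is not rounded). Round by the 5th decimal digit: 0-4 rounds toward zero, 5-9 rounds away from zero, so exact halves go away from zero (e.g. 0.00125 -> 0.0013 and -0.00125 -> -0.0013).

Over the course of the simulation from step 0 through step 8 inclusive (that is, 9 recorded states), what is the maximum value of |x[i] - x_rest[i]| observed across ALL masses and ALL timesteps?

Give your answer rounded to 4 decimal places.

Answer: 2.2538

Derivation:
Step 0: x=[1.0000 7.0000 10.0000 12.0000] v=[0.0000 0.0000 0.0000 0.0000]
Step 1: x=[3.5000 5.5000 9.5000 12.5000] v=[5.0000 -3.0000 -1.0000 1.0000]
Step 2: x=[5.2500 5.0000 8.5000 13.0000] v=[3.5000 -1.0000 -2.0000 1.0000]
Step 3: x=[4.2500 6.3750 8.0000 12.7500] v=[-2.0000 2.7500 -1.0000 -0.5000]
Step 4: x=[2.1875 7.5000 9.0625 11.6250] v=[-4.1250 2.2500 2.1250 -2.2500]
Step 5: x=[1.6875 6.7500 10.6250 10.7188] v=[-1.0000 -1.5000 3.1250 -1.8125]
Step 6: x=[2.8750 5.4063 10.2969 11.2657] v=[2.3750 -2.6875 -0.6562 1.0937]
Step 7: x=[3.8907 5.2422 8.0079 12.8282] v=[2.0313 -0.3282 -4.5780 3.1249]
Step 8: x=[3.6368 5.7852 6.7462 13.4805] v=[-0.5079 1.0860 -2.5234 1.3046]
Max displacement = 2.2538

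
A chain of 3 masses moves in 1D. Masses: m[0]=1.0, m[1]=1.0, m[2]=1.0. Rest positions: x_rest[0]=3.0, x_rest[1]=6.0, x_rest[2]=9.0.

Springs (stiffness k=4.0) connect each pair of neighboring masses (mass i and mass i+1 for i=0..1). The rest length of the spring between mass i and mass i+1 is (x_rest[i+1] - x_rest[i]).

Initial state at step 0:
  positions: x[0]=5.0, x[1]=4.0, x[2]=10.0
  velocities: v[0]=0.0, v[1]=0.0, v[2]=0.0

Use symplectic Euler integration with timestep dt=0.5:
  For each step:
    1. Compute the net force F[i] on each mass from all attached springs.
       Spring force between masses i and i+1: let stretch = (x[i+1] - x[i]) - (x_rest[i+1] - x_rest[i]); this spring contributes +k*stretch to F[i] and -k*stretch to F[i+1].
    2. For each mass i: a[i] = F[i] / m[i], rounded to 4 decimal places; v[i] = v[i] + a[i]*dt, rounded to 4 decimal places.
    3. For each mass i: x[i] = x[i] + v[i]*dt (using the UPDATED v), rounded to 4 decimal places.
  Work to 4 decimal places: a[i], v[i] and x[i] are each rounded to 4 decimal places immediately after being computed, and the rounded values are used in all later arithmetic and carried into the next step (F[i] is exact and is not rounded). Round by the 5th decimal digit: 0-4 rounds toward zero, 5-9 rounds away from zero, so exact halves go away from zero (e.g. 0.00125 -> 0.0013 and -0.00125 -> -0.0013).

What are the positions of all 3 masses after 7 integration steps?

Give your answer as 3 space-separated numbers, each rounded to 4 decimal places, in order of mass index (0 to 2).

Answer: 1.0000 11.0000 7.0000

Derivation:
Step 0: x=[5.0000 4.0000 10.0000] v=[0.0000 0.0000 0.0000]
Step 1: x=[1.0000 11.0000 7.0000] v=[-8.0000 14.0000 -6.0000]
Step 2: x=[4.0000 4.0000 11.0000] v=[6.0000 -14.0000 8.0000]
Step 3: x=[4.0000 4.0000 11.0000] v=[0.0000 0.0000 0.0000]
Step 4: x=[1.0000 11.0000 7.0000] v=[-6.0000 14.0000 -8.0000]
Step 5: x=[5.0000 4.0000 10.0000] v=[8.0000 -14.0000 6.0000]
Step 6: x=[5.0000 4.0000 10.0000] v=[0.0000 0.0000 0.0000]
Step 7: x=[1.0000 11.0000 7.0000] v=[-8.0000 14.0000 -6.0000]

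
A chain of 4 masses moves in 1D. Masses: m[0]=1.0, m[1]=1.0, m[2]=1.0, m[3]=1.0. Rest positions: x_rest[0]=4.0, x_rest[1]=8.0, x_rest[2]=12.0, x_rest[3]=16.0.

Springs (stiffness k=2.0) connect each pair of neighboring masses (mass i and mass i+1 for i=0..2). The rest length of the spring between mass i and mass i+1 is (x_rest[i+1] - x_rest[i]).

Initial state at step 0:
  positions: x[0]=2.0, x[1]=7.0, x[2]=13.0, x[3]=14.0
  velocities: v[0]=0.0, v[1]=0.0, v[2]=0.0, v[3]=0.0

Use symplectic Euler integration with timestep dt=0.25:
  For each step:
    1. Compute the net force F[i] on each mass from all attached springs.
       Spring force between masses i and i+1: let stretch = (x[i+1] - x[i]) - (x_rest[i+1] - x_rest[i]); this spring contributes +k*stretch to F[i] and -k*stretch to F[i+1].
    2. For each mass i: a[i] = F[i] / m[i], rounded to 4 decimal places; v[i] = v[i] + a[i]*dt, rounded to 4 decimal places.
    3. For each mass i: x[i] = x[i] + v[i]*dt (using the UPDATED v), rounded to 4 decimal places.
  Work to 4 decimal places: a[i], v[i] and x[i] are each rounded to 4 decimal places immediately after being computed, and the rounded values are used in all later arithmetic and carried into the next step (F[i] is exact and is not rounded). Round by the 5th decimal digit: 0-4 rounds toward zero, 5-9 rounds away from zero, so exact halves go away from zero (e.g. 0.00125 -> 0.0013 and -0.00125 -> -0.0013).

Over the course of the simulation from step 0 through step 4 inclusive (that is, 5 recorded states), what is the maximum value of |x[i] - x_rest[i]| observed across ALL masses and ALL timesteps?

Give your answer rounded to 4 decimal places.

Answer: 2.5107

Derivation:
Step 0: x=[2.0000 7.0000 13.0000 14.0000] v=[0.0000 0.0000 0.0000 0.0000]
Step 1: x=[2.1250 7.1250 12.3750 14.3750] v=[0.5000 0.5000 -2.5000 1.5000]
Step 2: x=[2.3750 7.2813 11.3438 15.0000] v=[1.0000 0.6250 -4.1250 2.5000]
Step 3: x=[2.7383 7.3321 10.2618 15.6680] v=[1.4532 0.2031 -4.3282 2.6719]
Step 4: x=[3.1758 7.1749 9.4893 16.1602] v=[1.7501 -0.6290 -3.0900 1.9688]
Max displacement = 2.5107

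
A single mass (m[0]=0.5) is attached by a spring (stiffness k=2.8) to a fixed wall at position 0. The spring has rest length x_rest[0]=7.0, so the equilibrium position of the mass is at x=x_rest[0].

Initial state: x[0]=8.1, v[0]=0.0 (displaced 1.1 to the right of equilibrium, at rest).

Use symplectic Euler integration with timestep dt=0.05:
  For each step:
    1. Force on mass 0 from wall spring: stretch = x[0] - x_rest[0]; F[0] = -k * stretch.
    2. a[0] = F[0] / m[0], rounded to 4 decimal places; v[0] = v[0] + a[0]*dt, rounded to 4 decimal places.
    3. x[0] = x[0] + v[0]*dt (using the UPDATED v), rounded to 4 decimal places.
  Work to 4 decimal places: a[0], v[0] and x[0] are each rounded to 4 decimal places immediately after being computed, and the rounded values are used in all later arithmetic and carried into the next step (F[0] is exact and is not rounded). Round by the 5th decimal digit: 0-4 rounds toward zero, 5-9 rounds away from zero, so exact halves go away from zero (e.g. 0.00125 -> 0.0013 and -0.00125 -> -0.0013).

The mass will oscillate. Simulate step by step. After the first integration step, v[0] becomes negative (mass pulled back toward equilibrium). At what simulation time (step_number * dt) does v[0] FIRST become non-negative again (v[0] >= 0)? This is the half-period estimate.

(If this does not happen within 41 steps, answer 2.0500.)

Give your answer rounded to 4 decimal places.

Step 0: x=[8.1000] v=[0.0000]
Step 1: x=[8.0846] v=[-0.3080]
Step 2: x=[8.0540] v=[-0.6117]
Step 3: x=[8.0087] v=[-0.9068]
Step 4: x=[7.9492] v=[-1.1892]
Step 5: x=[7.8765] v=[-1.4550]
Step 6: x=[7.7915] v=[-1.7004]
Step 7: x=[7.6954] v=[-1.9220]
Step 8: x=[7.5896] v=[-2.1167]
Step 9: x=[7.4755] v=[-2.2818]
Step 10: x=[7.3548] v=[-2.4149]
Step 11: x=[7.2291] v=[-2.5142]
Step 12: x=[7.1002] v=[-2.5784]
Step 13: x=[6.9699] v=[-2.6065]
Step 14: x=[6.8400] v=[-2.5981]
Step 15: x=[6.7123] v=[-2.5533]
Step 16: x=[6.5887] v=[-2.4727]
Step 17: x=[6.4708] v=[-2.3575]
Step 18: x=[6.3603] v=[-2.2093]
Step 19: x=[6.2588] v=[-2.0302]
Step 20: x=[6.1677] v=[-1.8227]
Step 21: x=[6.0882] v=[-1.5897]
Step 22: x=[6.0215] v=[-1.3344]
Step 23: x=[5.9685] v=[-1.0604]
Step 24: x=[5.9299] v=[-0.7716]
Step 25: x=[5.9063] v=[-0.4720]
Step 26: x=[5.8980] v=[-0.1658]
Step 27: x=[5.9051] v=[0.1428]
First v>=0 after going negative at step 27, time=1.3500

Answer: 1.3500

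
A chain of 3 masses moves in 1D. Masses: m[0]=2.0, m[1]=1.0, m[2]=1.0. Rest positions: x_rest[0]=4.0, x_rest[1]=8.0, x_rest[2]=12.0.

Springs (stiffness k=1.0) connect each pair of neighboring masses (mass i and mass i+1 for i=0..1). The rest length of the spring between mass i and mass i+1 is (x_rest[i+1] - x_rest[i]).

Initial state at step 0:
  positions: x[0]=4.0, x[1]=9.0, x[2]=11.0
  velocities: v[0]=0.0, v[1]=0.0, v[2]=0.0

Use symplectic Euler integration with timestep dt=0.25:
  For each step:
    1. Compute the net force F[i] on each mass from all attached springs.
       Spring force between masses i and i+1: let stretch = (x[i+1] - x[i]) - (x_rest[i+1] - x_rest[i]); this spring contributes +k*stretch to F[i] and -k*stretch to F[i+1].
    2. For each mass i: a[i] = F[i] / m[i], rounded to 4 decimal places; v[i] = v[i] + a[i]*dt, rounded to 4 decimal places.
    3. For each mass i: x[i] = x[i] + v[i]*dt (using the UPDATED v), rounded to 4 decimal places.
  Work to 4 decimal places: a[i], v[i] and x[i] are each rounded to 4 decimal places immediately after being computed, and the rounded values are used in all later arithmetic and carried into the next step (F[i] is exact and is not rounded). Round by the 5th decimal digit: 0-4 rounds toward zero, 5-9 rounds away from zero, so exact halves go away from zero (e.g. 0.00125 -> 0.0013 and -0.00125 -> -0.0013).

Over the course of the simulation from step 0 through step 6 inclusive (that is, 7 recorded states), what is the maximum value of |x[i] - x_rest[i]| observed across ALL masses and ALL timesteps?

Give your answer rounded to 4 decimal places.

Answer: 1.0567

Derivation:
Step 0: x=[4.0000 9.0000 11.0000] v=[0.0000 0.0000 0.0000]
Step 1: x=[4.0313 8.8125 11.1250] v=[0.1250 -0.7500 0.5000]
Step 2: x=[4.0870 8.4707 11.3555] v=[0.2227 -1.3672 0.9219]
Step 3: x=[4.1547 8.0352 11.6557] v=[0.2707 -1.7419 1.2007]
Step 4: x=[4.2187 7.5835 11.9796] v=[0.2558 -1.8069 1.2956]
Step 5: x=[4.2628 7.1962 12.2788] v=[0.1764 -1.5491 1.1966]
Step 6: x=[4.2736 6.9433 12.5103] v=[0.0431 -1.0118 0.9260]
Max displacement = 1.0567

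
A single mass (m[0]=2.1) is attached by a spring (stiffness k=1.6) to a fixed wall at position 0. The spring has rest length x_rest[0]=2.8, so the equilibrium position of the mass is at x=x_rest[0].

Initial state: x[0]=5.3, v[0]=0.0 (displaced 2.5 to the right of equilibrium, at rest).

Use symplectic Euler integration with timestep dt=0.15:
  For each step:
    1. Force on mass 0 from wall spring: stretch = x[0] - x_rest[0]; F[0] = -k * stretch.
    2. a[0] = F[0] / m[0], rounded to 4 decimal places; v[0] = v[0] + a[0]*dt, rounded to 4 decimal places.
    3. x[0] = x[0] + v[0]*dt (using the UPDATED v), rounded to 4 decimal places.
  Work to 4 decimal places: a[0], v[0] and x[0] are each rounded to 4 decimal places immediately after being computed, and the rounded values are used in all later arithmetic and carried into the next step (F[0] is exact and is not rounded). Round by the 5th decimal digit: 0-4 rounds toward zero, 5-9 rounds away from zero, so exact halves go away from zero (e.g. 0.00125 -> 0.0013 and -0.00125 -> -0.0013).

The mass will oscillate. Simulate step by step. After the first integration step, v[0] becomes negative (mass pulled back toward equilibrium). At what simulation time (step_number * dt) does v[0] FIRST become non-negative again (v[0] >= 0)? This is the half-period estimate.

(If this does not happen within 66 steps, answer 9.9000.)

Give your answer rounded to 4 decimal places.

Step 0: x=[5.3000] v=[0.0000]
Step 1: x=[5.2571] v=[-0.2857]
Step 2: x=[5.1721] v=[-0.5665]
Step 3: x=[5.0465] v=[-0.8376]
Step 4: x=[4.8824] v=[-1.0943]
Step 5: x=[4.6826] v=[-1.3323]
Step 6: x=[4.4505] v=[-1.5475]
Step 7: x=[4.1901] v=[-1.7361]
Step 8: x=[3.9059] v=[-1.8950]
Step 9: x=[3.6027] v=[-2.0214]
Step 10: x=[3.2857] v=[-2.1131]
Step 11: x=[2.9604] v=[-2.1686]
Step 12: x=[2.6324] v=[-2.1869]
Step 13: x=[2.3072] v=[-2.1677]
Step 14: x=[1.9905] v=[-2.1114]
Step 15: x=[1.6877] v=[-2.0189]
Step 16: x=[1.4039] v=[-1.8918]
Step 17: x=[1.1441] v=[-1.7322]
Step 18: x=[0.9127] v=[-1.5430]
Step 19: x=[0.7136] v=[-1.3273]
Step 20: x=[0.5503] v=[-1.0889]
Step 21: x=[0.4255] v=[-0.8318]
Step 22: x=[0.3414] v=[-0.5604]
Step 23: x=[0.2995] v=[-0.2794]
Step 24: x=[0.3005] v=[0.0064]
First v>=0 after going negative at step 24, time=3.6000

Answer: 3.6000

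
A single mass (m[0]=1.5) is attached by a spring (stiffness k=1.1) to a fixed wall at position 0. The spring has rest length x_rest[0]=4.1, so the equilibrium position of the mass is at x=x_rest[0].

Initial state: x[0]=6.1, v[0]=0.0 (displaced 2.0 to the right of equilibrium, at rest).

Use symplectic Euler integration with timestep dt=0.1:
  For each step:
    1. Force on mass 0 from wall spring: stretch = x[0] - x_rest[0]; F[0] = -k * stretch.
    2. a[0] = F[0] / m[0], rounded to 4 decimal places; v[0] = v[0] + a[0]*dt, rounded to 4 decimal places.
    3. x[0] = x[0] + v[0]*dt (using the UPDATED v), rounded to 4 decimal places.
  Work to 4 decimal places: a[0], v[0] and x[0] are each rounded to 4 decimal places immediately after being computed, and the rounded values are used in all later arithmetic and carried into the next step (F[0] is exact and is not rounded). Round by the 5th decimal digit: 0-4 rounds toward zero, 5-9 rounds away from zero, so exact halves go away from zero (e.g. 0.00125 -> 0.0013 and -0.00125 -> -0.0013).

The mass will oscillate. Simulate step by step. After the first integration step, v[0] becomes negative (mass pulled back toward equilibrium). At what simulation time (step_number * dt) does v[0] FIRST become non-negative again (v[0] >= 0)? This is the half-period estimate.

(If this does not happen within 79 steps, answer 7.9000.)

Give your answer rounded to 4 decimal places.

Step 0: x=[6.1000] v=[0.0000]
Step 1: x=[6.0853] v=[-0.1467]
Step 2: x=[6.0561] v=[-0.2923]
Step 3: x=[6.0125] v=[-0.4358]
Step 4: x=[5.9549] v=[-0.5761]
Step 5: x=[5.8837] v=[-0.7121]
Step 6: x=[5.7994] v=[-0.8429]
Step 7: x=[5.7027] v=[-0.9675]
Step 8: x=[5.5942] v=[-1.0850]
Step 9: x=[5.4747] v=[-1.1946]
Step 10: x=[5.3452] v=[-1.2954]
Step 11: x=[5.2065] v=[-1.3867]
Step 12: x=[5.0597] v=[-1.4678]
Step 13: x=[4.9059] v=[-1.5382]
Step 14: x=[4.7462] v=[-1.5973]
Step 15: x=[4.5817] v=[-1.6447]
Step 16: x=[4.4137] v=[-1.6800]
Step 17: x=[4.2434] v=[-1.7030]
Step 18: x=[4.0721] v=[-1.7135]
Step 19: x=[3.9010] v=[-1.7115]
Step 20: x=[3.7313] v=[-1.6969]
Step 21: x=[3.5643] v=[-1.6699]
Step 22: x=[3.4012] v=[-1.6306]
Step 23: x=[3.2433] v=[-1.5794]
Step 24: x=[3.0916] v=[-1.5166]
Step 25: x=[2.9473] v=[-1.4427]
Step 26: x=[2.8115] v=[-1.3582]
Step 27: x=[2.6851] v=[-1.2637]
Step 28: x=[2.5691] v=[-1.1599]
Step 29: x=[2.4643] v=[-1.0476]
Step 30: x=[2.3715] v=[-0.9277]
Step 31: x=[2.2914] v=[-0.8009]
Step 32: x=[2.2246] v=[-0.6683]
Step 33: x=[2.1715] v=[-0.5308]
Step 34: x=[2.1326] v=[-0.3894]
Step 35: x=[2.1081] v=[-0.2451]
Step 36: x=[2.0982] v=[-0.0990]
Step 37: x=[2.1030] v=[0.0478]
First v>=0 after going negative at step 37, time=3.7000

Answer: 3.7000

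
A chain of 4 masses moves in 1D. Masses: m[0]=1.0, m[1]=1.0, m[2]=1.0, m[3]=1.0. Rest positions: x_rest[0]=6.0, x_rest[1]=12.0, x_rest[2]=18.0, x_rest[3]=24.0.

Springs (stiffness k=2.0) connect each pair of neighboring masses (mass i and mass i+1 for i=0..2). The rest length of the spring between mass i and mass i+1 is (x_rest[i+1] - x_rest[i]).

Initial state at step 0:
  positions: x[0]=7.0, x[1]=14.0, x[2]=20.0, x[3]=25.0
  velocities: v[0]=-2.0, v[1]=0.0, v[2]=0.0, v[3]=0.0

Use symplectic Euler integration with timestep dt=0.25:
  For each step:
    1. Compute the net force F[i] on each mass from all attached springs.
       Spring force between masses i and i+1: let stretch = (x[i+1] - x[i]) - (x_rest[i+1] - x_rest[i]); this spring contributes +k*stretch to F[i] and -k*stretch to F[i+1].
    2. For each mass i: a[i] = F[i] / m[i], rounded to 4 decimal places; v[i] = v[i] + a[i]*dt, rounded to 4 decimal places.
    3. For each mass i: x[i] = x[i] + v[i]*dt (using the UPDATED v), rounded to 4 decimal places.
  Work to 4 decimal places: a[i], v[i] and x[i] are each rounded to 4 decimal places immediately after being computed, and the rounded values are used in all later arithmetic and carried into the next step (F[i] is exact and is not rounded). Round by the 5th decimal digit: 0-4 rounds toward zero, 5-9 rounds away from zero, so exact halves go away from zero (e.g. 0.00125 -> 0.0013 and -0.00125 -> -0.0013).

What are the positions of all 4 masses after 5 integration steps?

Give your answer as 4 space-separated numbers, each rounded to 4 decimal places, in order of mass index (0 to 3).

Step 0: x=[7.0000 14.0000 20.0000 25.0000] v=[-2.0000 0.0000 0.0000 0.0000]
Step 1: x=[6.6250 13.8750 19.8750 25.1250] v=[-1.5000 -0.5000 -0.5000 0.5000]
Step 2: x=[6.4063 13.5938 19.6563 25.3438] v=[-0.8750 -1.1250 -0.8750 0.8750]
Step 3: x=[6.3360 13.1719 19.3907 25.6016] v=[-0.2813 -1.6875 -1.0625 1.0313]
Step 4: x=[6.3702 12.6729 19.1241 25.8331] v=[0.1367 -1.9961 -1.0665 0.9259]
Step 5: x=[6.4422 12.1924 18.8897 25.9760] v=[0.2881 -1.9219 -0.9376 0.5714]

Answer: 6.4422 12.1924 18.8897 25.9760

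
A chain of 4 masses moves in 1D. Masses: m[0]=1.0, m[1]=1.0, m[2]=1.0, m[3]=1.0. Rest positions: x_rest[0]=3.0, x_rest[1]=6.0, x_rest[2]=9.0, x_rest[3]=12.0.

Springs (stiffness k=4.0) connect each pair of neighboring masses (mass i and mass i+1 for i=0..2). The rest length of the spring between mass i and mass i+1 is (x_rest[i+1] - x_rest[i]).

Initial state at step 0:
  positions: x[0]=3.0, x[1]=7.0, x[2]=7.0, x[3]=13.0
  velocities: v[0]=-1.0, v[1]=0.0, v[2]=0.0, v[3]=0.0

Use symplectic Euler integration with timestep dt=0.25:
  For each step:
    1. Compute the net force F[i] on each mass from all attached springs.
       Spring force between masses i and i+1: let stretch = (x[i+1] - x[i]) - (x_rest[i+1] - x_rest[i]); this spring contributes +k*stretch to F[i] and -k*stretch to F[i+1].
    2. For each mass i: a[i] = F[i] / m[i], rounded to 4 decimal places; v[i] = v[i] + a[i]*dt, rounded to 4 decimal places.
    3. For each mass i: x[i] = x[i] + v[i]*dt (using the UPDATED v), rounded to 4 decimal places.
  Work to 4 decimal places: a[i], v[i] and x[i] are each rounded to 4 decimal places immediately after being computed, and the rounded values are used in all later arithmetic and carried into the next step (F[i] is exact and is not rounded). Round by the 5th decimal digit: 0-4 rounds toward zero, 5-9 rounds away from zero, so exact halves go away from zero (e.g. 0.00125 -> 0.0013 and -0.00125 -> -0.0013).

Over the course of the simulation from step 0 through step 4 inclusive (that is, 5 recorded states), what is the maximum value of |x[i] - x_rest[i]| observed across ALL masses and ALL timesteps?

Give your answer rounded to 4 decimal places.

Answer: 2.0156

Derivation:
Step 0: x=[3.0000 7.0000 7.0000 13.0000] v=[-1.0000 0.0000 0.0000 0.0000]
Step 1: x=[3.0000 6.0000 8.5000 12.2500] v=[0.0000 -4.0000 6.0000 -3.0000]
Step 2: x=[3.0000 4.8750 10.3125 11.3125] v=[0.0000 -4.5000 7.2500 -3.7500]
Step 3: x=[2.7188 4.6406 11.0156 10.8750] v=[-1.1250 -0.9375 2.8125 -1.7500]
Step 4: x=[2.1680 5.5195 10.0898 11.2227] v=[-2.2032 3.5157 -3.7031 1.3906]
Max displacement = 2.0156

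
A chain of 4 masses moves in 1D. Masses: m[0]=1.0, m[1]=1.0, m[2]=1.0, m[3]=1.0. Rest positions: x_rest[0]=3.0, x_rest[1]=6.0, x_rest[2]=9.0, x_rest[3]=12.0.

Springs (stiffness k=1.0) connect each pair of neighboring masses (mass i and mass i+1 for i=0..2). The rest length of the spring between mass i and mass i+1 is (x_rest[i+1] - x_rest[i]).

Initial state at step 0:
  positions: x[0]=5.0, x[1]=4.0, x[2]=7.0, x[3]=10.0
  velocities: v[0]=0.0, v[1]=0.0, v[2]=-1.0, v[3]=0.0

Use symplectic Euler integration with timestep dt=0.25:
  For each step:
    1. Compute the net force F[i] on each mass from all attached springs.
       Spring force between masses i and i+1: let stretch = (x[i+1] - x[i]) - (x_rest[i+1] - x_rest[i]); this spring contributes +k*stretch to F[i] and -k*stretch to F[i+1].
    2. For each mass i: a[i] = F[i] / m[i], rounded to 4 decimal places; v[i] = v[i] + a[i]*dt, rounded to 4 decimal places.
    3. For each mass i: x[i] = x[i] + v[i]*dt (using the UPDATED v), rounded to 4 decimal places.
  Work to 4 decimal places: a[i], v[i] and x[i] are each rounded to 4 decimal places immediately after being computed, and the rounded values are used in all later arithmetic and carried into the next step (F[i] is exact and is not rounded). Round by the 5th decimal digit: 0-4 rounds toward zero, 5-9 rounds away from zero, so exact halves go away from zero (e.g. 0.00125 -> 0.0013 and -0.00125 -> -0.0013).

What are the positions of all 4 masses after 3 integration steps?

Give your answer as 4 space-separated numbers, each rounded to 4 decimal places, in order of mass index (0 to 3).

Answer: 3.6504 5.2158 6.4424 9.9414

Derivation:
Step 0: x=[5.0000 4.0000 7.0000 10.0000] v=[0.0000 0.0000 -1.0000 0.0000]
Step 1: x=[4.7500 4.2500 6.7500 10.0000] v=[-1.0000 1.0000 -1.0000 0.0000]
Step 2: x=[4.2813 4.6875 6.5469 9.9844] v=[-1.8750 1.7500 -0.8125 -0.0625]
Step 3: x=[3.6504 5.2158 6.4424 9.9414] v=[-2.5235 2.1133 -0.4180 -0.1719]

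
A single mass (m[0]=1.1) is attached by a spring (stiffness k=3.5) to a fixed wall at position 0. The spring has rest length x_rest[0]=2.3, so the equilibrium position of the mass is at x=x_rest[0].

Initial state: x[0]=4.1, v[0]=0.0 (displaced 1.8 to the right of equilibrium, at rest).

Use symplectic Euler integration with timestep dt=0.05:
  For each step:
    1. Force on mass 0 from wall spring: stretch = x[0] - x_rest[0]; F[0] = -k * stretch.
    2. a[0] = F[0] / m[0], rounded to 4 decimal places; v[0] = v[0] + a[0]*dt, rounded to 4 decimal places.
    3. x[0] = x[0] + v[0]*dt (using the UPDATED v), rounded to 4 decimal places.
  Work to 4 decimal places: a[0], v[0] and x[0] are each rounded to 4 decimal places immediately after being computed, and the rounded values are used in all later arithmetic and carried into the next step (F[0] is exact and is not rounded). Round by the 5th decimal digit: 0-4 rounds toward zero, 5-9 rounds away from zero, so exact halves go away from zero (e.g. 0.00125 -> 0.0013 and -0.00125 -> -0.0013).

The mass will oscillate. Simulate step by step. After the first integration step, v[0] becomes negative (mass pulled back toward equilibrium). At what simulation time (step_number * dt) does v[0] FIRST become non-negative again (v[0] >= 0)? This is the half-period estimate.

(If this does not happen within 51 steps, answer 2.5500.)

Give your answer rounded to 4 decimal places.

Answer: 1.8000

Derivation:
Step 0: x=[4.1000] v=[0.0000]
Step 1: x=[4.0857] v=[-0.2864]
Step 2: x=[4.0572] v=[-0.5705]
Step 3: x=[4.0147] v=[-0.8501]
Step 4: x=[3.9586] v=[-1.1229]
Step 5: x=[3.8893] v=[-1.3868]
Step 6: x=[3.8073] v=[-1.6396]
Step 7: x=[3.7133] v=[-1.8794]
Step 8: x=[3.6081] v=[-2.1042]
Step 9: x=[3.4925] v=[-2.3123]
Step 10: x=[3.3674] v=[-2.5020]
Step 11: x=[3.2338] v=[-2.6718]
Step 12: x=[3.0928] v=[-2.8204]
Step 13: x=[2.9455] v=[-2.9465]
Step 14: x=[2.7930] v=[-3.0492]
Step 15: x=[2.6366] v=[-3.1276]
Step 16: x=[2.4775] v=[-3.1812]
Step 17: x=[2.3170] v=[-3.2094]
Step 18: x=[2.1564] v=[-3.2121]
Step 19: x=[1.9969] v=[-3.1893]
Step 20: x=[1.8398] v=[-3.1411]
Step 21: x=[1.6864] v=[-3.0679]
Step 22: x=[1.5379] v=[-2.9703]
Step 23: x=[1.3954] v=[-2.8491]
Step 24: x=[1.2601] v=[-2.7052]
Step 25: x=[1.1331] v=[-2.5398]
Step 26: x=[1.0154] v=[-2.3542]
Step 27: x=[0.9079] v=[-2.1498]
Step 28: x=[0.8115] v=[-1.9283]
Step 29: x=[0.7269] v=[-1.6915]
Step 30: x=[0.6548] v=[-1.4412]
Step 31: x=[0.5958] v=[-1.1795]
Step 32: x=[0.5504] v=[-0.9084]
Step 33: x=[0.5189] v=[-0.6301]
Step 34: x=[0.5016] v=[-0.3467]
Step 35: x=[0.4986] v=[-0.0606]
Step 36: x=[0.5099] v=[0.2260]
First v>=0 after going negative at step 36, time=1.8000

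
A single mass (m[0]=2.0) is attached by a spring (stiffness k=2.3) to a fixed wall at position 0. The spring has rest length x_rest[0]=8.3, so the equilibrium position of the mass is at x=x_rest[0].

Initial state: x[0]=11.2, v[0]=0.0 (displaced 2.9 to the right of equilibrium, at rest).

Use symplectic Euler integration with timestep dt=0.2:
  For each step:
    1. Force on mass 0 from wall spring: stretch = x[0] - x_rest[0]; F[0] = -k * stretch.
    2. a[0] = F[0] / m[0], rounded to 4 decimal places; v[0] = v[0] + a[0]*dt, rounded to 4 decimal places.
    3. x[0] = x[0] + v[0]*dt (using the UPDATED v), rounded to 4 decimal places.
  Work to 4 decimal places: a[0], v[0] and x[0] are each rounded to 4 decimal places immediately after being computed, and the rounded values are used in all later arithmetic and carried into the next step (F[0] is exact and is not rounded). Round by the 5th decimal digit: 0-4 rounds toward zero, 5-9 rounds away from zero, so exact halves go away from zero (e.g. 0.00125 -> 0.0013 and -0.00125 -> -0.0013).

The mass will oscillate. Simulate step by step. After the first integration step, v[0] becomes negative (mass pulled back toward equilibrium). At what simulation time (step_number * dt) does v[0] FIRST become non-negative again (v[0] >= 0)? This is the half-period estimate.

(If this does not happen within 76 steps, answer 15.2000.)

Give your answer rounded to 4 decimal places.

Answer: 3.0000

Derivation:
Step 0: x=[11.2000] v=[0.0000]
Step 1: x=[11.0666] v=[-0.6670]
Step 2: x=[10.8059] v=[-1.3033]
Step 3: x=[10.4300] v=[-1.8797]
Step 4: x=[9.9561] v=[-2.3696]
Step 5: x=[9.4060] v=[-2.7505]
Step 6: x=[8.8050] v=[-3.0049]
Step 7: x=[8.1808] v=[-3.1211]
Step 8: x=[7.5621] v=[-3.0937]
Step 9: x=[6.9773] v=[-2.9240]
Step 10: x=[6.4533] v=[-2.6198]
Step 11: x=[6.0143] v=[-2.1951]
Step 12: x=[5.6804] v=[-1.6694]
Step 13: x=[5.4670] v=[-1.0669]
Step 14: x=[5.3839] v=[-0.4153]
Step 15: x=[5.4350] v=[0.2554]
First v>=0 after going negative at step 15, time=3.0000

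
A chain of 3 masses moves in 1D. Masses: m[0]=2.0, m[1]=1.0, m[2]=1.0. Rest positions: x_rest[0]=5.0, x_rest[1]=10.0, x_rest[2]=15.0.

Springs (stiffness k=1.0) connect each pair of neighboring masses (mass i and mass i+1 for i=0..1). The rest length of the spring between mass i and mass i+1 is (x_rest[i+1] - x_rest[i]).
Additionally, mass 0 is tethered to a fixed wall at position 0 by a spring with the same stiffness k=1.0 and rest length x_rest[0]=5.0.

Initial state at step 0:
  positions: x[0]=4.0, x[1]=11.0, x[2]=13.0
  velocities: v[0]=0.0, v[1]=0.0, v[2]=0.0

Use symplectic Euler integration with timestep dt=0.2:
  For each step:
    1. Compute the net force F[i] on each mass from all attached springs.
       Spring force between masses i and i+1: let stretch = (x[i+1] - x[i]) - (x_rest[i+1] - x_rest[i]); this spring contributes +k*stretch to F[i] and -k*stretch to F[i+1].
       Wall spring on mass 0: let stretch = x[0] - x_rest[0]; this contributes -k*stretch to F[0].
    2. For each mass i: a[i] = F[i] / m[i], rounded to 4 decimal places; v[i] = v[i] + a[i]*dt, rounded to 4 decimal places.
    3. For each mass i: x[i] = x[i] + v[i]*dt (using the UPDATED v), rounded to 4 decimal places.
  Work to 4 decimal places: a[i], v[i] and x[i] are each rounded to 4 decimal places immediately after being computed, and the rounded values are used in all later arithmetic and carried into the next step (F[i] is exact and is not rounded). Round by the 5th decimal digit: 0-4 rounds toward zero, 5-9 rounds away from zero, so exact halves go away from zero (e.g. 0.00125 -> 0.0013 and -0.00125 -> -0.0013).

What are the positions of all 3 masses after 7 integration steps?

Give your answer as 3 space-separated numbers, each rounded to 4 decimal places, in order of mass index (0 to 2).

Step 0: x=[4.0000 11.0000 13.0000] v=[0.0000 0.0000 0.0000]
Step 1: x=[4.0600 10.8000 13.1200] v=[0.3000 -1.0000 0.6000]
Step 2: x=[4.1736 10.4232 13.3472] v=[0.5680 -1.8840 1.1360]
Step 3: x=[4.3287 9.9134 13.6574] v=[0.7756 -2.5491 1.5512]
Step 4: x=[4.5089 9.3300 14.0179] v=[0.9012 -2.9172 1.8024]
Step 5: x=[4.6954 8.7412 14.3909] v=[0.9324 -2.9438 1.8648]
Step 6: x=[4.8689 8.2166 14.7379] v=[0.8674 -2.6230 1.7349]
Step 7: x=[5.0120 7.8189 15.0240] v=[0.7153 -1.9883 1.4306]

Answer: 5.0120 7.8189 15.0240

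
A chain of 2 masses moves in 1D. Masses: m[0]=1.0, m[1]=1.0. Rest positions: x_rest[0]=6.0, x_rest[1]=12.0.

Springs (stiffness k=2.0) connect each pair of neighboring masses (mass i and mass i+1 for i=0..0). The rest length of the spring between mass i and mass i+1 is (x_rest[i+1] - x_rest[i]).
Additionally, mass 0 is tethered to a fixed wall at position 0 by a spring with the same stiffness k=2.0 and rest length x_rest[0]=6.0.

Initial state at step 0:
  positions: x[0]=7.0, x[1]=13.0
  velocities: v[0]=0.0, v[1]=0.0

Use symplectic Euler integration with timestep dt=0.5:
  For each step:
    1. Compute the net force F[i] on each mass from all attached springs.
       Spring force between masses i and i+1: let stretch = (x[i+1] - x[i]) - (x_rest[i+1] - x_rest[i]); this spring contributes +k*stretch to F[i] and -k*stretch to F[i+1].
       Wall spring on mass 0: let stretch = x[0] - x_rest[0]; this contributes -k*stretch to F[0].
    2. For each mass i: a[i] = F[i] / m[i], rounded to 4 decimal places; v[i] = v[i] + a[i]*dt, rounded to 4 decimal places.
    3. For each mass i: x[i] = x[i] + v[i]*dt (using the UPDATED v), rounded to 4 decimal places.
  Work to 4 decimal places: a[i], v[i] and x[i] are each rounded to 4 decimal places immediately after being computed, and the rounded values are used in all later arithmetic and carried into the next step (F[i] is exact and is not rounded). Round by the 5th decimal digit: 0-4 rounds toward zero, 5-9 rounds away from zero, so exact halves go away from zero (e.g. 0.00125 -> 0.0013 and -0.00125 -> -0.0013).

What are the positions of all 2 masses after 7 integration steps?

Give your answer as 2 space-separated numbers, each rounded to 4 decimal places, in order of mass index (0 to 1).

Answer: 4.9454 11.0157

Derivation:
Step 0: x=[7.0000 13.0000] v=[0.0000 0.0000]
Step 1: x=[6.5000 13.0000] v=[-1.0000 0.0000]
Step 2: x=[6.0000 12.7500] v=[-1.0000 -0.5000]
Step 3: x=[5.8750 12.1250] v=[-0.2500 -1.2500]
Step 4: x=[5.9375 11.3750] v=[0.1250 -1.5000]
Step 5: x=[5.7500 10.9063] v=[-0.3750 -0.9375]
Step 6: x=[5.2657 10.8594] v=[-0.9687 -0.0938]
Step 7: x=[4.9454 11.0157] v=[-0.6407 0.3125]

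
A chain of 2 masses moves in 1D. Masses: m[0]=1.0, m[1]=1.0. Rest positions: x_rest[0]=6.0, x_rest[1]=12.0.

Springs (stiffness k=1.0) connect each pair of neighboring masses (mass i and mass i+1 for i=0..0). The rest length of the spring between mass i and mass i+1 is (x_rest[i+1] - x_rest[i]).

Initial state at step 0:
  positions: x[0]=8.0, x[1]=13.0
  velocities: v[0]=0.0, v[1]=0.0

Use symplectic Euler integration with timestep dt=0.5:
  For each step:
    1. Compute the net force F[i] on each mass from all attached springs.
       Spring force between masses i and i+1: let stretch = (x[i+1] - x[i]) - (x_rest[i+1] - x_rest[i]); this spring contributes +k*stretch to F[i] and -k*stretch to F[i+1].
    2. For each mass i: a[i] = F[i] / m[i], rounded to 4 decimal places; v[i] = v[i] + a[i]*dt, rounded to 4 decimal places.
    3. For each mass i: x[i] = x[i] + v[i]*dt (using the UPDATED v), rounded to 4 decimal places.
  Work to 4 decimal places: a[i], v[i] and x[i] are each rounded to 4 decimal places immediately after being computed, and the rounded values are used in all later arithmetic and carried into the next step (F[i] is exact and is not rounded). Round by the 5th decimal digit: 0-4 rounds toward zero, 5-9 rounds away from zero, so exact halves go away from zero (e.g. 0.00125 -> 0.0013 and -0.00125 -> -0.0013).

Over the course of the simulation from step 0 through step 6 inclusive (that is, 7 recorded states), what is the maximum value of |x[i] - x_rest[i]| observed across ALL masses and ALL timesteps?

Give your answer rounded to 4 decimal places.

Step 0: x=[8.0000 13.0000] v=[0.0000 0.0000]
Step 1: x=[7.7500 13.2500] v=[-0.5000 0.5000]
Step 2: x=[7.3750 13.6250] v=[-0.7500 0.7500]
Step 3: x=[7.0625 13.9375] v=[-0.6250 0.6250]
Step 4: x=[6.9688 14.0313] v=[-0.1875 0.1875]
Step 5: x=[7.1407 13.8594] v=[0.3438 -0.3438]
Step 6: x=[7.4923 13.5078] v=[0.7032 -0.7032]
Max displacement = 2.0313

Answer: 2.0313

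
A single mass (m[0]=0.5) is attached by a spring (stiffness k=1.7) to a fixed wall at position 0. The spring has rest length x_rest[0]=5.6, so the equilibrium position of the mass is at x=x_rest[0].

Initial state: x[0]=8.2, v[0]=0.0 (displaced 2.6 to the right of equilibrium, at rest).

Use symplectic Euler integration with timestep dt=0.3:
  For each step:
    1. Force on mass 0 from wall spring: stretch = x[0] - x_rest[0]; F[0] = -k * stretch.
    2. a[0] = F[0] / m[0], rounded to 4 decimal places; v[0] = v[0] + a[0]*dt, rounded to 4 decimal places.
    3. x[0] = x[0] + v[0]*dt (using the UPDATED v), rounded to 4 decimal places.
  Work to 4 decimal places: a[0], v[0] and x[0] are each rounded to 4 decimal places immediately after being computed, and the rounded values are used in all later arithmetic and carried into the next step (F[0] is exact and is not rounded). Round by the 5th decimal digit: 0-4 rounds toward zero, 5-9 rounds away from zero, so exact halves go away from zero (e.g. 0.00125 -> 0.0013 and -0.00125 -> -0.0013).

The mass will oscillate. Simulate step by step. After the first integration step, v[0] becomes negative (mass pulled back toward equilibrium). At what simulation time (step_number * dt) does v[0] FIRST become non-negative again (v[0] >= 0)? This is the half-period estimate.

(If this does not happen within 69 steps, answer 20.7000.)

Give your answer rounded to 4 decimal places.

Step 0: x=[8.2000] v=[0.0000]
Step 1: x=[7.4044] v=[-2.6520]
Step 2: x=[6.0567] v=[-4.4925]
Step 3: x=[4.5692] v=[-4.9583]
Step 4: x=[3.3971] v=[-3.9069]
Step 5: x=[2.8991] v=[-1.6599]
Step 6: x=[3.2276] v=[1.0950]
First v>=0 after going negative at step 6, time=1.8000

Answer: 1.8000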